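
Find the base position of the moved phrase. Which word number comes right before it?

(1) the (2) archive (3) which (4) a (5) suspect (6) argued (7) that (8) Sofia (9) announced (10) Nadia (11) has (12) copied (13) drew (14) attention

12

The displaced element is "the archive" (word 2).
It is linked across 2 clause boundaries (that → Ø).
It functions as the direct object of "copied", so the gap sits immediately after word 12 ("copied").
Base order: A suspect argued that Sofia announced Nadia has copied the archive.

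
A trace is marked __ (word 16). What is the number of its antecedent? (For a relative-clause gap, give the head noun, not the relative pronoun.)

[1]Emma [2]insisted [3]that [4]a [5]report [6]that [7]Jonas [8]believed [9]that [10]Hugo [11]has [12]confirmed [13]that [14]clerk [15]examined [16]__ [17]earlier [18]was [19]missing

5

The gap at 16 is the object of "examined", inside a relative clause.
The relative pronoun is "that" (word 6); it is bound by the head noun immediately before it.
Its filler is the head noun "report", at word 5.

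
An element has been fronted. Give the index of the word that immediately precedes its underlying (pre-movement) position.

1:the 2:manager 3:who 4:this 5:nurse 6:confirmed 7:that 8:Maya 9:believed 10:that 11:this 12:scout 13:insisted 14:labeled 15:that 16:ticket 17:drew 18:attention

13

The displaced element is "the manager" (word 2).
It is linked across 3 clause boundaries (that → that → Ø).
It functions as the subject of "labeled", so the gap sits immediately after word 13 ("insisted").
Base order: This nurse confirmed that Maya believed that this scout insisted the manager labeled that ticket.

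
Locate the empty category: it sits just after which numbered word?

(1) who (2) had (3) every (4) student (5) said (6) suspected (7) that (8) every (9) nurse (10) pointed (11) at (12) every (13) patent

5

The displaced element is "who" (word 1).
It is linked across 1 clause boundary (Ø).
It functions as the subject of "suspected", so the gap sits immediately after word 5 ("said").
Base order: Every student had said that who suspected that every nurse pointed at every patent.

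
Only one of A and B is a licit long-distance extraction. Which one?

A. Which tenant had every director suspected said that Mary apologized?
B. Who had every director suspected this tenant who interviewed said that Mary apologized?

A

In B, the wh-phrase is extracted from inside a complex-NP island (relative clause) (introduced by "who"), which blocks movement.
In A, the extraction path crosses only that-complement boundaries, which are transparent.
So A is grammatical.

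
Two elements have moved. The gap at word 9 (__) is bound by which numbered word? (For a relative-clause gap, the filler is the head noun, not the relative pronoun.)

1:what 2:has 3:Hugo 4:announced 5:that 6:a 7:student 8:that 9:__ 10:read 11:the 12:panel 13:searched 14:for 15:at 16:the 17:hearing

The marked gap is inside the relative clause, the subject of "read".
Its filler is the head noun "student" (via "that"), at word 7.
(The other dependency links word 1 to a gap after word 14.)

7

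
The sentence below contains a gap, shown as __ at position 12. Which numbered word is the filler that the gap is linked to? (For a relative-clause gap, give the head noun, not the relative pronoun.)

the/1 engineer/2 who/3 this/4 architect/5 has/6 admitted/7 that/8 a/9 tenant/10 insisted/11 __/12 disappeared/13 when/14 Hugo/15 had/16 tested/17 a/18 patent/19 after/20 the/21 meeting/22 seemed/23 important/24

2

The gap at 12 is the subject of "disappeared", inside a relative clause.
The relative pronoun is "who" (word 3); it is bound by the head noun immediately before it.
Its filler is the head noun "engineer", at word 2.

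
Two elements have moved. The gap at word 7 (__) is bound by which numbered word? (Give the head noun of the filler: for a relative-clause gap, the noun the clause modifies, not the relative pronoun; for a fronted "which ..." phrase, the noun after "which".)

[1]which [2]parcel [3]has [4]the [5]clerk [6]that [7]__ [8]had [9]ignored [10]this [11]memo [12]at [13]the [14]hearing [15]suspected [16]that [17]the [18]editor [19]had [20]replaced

5

The marked gap is inside the relative clause, the subject of "ignored".
Its filler is the head noun "clerk" (via "that"), at word 5.
(The other dependency links word 2 to a gap after word 20.)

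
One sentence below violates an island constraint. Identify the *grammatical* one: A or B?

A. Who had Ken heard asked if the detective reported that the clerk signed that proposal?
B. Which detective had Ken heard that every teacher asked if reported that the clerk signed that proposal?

A

In B, the wh-phrase is extracted from inside a wh-island (introduced by "if"), which blocks movement.
In A, the extraction path crosses only that-complement boundaries, which are transparent.
So A is grammatical.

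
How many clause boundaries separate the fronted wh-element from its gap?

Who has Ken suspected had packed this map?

1

"who" is extracted from the subject of "packed".
Boundaries crossed, outermost first: [Ø] — 1 in total.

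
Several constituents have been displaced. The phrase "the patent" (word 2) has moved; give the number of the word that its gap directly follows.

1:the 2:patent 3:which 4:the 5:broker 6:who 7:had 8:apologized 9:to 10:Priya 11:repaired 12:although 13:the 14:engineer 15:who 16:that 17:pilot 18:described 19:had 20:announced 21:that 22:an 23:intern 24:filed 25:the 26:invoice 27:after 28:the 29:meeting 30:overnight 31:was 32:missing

The displaced element is "the patent" (word 2).
It functions as the direct object of "repaired", so the gap sits immediately after word 11 ("repaired").
Base order: The broker who had apologized to Priya repaired the patent although the engineer who that pilot described had announced that an intern filed the invoice after the meeting overnight.

11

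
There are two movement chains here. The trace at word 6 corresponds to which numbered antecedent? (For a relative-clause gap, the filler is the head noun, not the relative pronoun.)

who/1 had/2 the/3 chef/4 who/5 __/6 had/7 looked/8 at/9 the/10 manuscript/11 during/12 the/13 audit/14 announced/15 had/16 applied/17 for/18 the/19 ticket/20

The marked gap is inside the relative clause, the subject of "looked".
Its filler is the head noun "chef" (via "who"), at word 4.
(The other dependency links word 1 to a gap after word 15.)

4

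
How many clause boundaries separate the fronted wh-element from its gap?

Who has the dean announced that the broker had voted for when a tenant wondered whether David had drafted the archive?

"who" is extracted from the PP object of "voted".
Boundaries crossed, outermost first: [that] — 1 in total.

1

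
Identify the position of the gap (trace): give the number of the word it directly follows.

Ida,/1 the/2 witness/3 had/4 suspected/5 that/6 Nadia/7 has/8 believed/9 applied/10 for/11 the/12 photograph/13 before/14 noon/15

9

The displaced element is "Ida" (word 1).
It is linked across 2 clause boundaries (that → Ø).
It functions as the subject of "applied", so the gap sits immediately after word 9 ("believed").
Base order: The witness had suspected that Nadia has believed that Ida applied for the photograph before noon.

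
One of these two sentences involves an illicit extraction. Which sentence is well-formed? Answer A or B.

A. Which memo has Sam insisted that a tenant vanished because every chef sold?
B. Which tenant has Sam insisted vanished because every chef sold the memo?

B

In A, the wh-phrase is extracted from inside an adjunct island (introduced by "because"), which blocks movement.
In B, the extraction path crosses only that-complement boundaries, which are transparent.
So B is grammatical.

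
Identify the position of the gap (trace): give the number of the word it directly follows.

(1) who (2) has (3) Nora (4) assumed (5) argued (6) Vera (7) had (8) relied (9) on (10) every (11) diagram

4

The displaced element is "who" (word 1).
It is linked across 1 clause boundary (Ø).
It functions as the subject of "argued", so the gap sits immediately after word 4 ("assumed").
Base order: Nora has assumed that who argued Vera had relied on every diagram.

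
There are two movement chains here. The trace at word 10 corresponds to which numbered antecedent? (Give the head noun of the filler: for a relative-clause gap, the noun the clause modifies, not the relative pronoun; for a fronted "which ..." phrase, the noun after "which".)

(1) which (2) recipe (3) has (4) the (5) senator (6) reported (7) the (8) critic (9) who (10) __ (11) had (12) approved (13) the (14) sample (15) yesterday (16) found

The marked gap is inside the relative clause, the subject of "approved".
Its filler is the head noun "critic" (via "who"), at word 8.
(The other dependency links word 2 to a gap after word 16.)

8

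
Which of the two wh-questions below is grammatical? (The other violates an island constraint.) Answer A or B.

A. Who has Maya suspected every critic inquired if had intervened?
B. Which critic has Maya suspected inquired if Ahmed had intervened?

In A, the wh-phrase is extracted from inside a wh-island (introduced by "if"), which blocks movement.
In B, the extraction path crosses only that-complement boundaries, which are transparent.
So B is grammatical.

B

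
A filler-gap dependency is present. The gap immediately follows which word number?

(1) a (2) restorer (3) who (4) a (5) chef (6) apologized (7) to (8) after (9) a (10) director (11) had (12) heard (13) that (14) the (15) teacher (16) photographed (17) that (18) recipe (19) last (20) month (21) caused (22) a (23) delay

The displaced element is "a restorer" (word 2).
It functions as the object of the preposition "to" of "apologized", so the gap sits immediately after word 7 ("to").
Base order: A chef apologized to a restorer after a director had heard that the teacher photographed that recipe last month.

7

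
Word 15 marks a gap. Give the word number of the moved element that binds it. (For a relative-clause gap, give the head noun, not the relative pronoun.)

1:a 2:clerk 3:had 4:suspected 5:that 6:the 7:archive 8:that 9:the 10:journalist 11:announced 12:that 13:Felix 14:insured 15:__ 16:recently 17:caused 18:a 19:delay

The gap at 15 is the object of "insured", inside a relative clause.
The relative pronoun is "that" (word 8); it is bound by the head noun immediately before it.
Its filler is the head noun "archive", at word 7.

7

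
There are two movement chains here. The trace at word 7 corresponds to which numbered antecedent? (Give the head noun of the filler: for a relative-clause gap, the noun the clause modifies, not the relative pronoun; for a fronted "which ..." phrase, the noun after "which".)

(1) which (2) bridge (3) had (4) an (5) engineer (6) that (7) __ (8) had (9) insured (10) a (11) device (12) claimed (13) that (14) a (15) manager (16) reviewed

The marked gap is inside the relative clause, the subject of "insured".
Its filler is the head noun "engineer" (via "that"), at word 5.
(The other dependency links word 2 to a gap after word 16.)

5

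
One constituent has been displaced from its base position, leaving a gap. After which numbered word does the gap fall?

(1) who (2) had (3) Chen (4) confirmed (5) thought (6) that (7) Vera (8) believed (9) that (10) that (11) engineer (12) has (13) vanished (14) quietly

The displaced element is "who" (word 1).
It is linked across 1 clause boundary (Ø).
It functions as the subject of "thought", so the gap sits immediately after word 4 ("confirmed").
Base order: Chen had confirmed that who thought that Vera believed that that engineer has vanished quietly.

4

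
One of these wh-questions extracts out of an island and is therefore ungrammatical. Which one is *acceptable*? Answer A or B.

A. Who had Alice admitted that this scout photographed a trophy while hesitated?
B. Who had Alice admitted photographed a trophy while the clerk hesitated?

B

In A, the wh-phrase is extracted from inside an adjunct island (introduced by "while"), which blocks movement.
In B, the extraction path crosses only that-complement boundaries, which are transparent.
So B is grammatical.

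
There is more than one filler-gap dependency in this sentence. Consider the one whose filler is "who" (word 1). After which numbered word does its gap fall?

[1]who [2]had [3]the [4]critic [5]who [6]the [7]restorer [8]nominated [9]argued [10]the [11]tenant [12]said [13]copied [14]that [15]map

12

The displaced element is "who" (word 1).
It is linked across 2 clause boundaries (Ø → Ø).
It functions as the subject of "copied", so the gap sits immediately after word 12 ("said").
Base order: The critic who the restorer nominated had argued the tenant said that who copied that map.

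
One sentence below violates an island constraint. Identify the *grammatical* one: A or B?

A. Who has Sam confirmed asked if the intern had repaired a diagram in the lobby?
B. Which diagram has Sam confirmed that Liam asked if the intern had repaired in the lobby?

A

In B, the wh-phrase is extracted from inside a wh-island (introduced by "if"), which blocks movement.
In A, the extraction path crosses only that-complement boundaries, which are transparent.
So A is grammatical.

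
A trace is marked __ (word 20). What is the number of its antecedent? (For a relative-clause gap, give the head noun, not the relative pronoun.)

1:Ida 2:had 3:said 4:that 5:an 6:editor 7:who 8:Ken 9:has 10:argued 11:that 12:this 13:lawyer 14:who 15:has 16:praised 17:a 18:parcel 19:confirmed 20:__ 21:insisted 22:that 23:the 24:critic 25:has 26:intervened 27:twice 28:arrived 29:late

The gap at 20 is the subject of "insisted", inside a relative clause.
The relative pronoun is "who" (word 7); it is bound by the head noun immediately before it.
Its filler is the head noun "editor", at word 6.

6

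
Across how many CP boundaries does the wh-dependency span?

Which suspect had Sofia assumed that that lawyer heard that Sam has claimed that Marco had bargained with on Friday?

3

"which suspect" is extracted from the PP object of "bargained".
Boundaries crossed, outermost first: [that], [that], [that] — 3 in total.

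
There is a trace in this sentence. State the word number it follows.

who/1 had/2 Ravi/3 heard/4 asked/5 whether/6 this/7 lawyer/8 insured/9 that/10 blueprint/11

4

The displaced element is "who" (word 1).
It is linked across 1 clause boundary (Ø).
It functions as the subject of "asked", so the gap sits immediately after word 4 ("heard").
Base order: Ravi had heard that who asked whether this lawyer insured that blueprint.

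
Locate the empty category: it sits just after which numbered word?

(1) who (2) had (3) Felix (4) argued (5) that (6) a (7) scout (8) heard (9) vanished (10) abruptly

The displaced element is "who" (word 1).
It is linked across 2 clause boundaries (that → Ø).
It functions as the subject of "vanished", so the gap sits immediately after word 8 ("heard").
Base order: Felix had argued that a scout heard that who vanished abruptly.

8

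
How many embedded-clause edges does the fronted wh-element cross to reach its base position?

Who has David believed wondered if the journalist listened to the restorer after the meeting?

"who" is extracted from the subject of "wondered".
Boundaries crossed, outermost first: [Ø] — 1 in total.

1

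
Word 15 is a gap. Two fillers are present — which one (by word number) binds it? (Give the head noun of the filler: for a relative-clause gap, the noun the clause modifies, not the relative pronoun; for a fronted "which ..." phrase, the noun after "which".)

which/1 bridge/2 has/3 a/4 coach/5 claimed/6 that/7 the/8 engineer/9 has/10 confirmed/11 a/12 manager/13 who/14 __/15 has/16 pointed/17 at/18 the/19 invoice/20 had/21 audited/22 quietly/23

13

The marked gap is inside the relative clause, the subject of "pointed".
Its filler is the head noun "manager" (via "who"), at word 13.
(The other dependency links word 2 to a gap after word 22.)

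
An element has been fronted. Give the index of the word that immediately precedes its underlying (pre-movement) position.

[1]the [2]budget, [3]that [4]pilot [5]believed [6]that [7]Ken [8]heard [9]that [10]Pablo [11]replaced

The displaced element is "the budget" (word 2).
It is linked across 2 clause boundaries (that → that).
It functions as the direct object of "replaced", so the gap sits immediately after word 11 ("replaced").
Base order: That pilot believed that Ken heard that Pablo replaced the budget.

11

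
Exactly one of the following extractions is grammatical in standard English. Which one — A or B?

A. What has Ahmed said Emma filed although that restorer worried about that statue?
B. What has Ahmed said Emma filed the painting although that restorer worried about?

In B, the wh-phrase is extracted from inside an adjunct island (introduced by "although"), which blocks movement.
In A, the extraction path crosses only that-complement boundaries, which are transparent.
So A is grammatical.

A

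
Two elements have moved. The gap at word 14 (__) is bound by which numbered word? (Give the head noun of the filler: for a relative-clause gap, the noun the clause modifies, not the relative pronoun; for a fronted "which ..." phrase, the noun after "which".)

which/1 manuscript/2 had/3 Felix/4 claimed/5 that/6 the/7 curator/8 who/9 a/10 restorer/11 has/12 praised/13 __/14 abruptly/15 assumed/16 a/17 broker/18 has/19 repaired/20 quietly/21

8

The marked gap is inside the relative clause, the direct object of "praised".
Its filler is the head noun "curator" (via "who"), at word 8.
(The other dependency links word 2 to a gap after word 20.)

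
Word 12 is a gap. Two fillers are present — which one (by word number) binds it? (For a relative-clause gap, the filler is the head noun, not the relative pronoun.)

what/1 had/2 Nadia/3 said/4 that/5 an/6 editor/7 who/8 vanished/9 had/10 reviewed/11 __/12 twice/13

1

The marked gap is the direct object of "reviewed".
Its filler is the fronted wh-phrase "what", at word 1.
(The other dependency links word 7 to a gap after word 8.)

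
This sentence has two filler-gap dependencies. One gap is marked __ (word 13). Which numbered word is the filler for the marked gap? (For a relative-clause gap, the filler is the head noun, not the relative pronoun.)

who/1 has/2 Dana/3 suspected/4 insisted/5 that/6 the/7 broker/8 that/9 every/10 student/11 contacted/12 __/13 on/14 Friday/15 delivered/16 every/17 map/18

8

The marked gap is inside the relative clause, the direct object of "contacted".
Its filler is the head noun "broker" (via "that"), at word 8.
(The other dependency links word 1 to a gap after word 4.)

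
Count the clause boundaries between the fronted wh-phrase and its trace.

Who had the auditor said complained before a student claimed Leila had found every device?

"who" is extracted from the subject of "complained".
Boundaries crossed, outermost first: [Ø] — 1 in total.

1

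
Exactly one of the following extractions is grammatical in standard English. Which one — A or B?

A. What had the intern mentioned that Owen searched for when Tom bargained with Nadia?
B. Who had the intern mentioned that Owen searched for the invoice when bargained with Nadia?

A

In B, the wh-phrase is extracted from inside an adjunct island (introduced by "when"), which blocks movement.
In A, the extraction path crosses only that-complement boundaries, which are transparent.
So A is grammatical.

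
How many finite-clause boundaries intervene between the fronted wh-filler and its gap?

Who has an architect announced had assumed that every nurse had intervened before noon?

1

"who" is extracted from the subject of "assumed".
Boundaries crossed, outermost first: [Ø] — 1 in total.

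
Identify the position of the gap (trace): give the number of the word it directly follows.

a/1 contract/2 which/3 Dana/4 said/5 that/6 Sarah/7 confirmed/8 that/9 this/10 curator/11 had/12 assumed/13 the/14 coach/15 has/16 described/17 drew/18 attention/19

The displaced element is "a contract" (word 2).
It is linked across 3 clause boundaries (that → that → Ø).
It functions as the direct object of "described", so the gap sits immediately after word 17 ("described").
Base order: Dana said that Sarah confirmed that this curator had assumed the coach has described a contract.

17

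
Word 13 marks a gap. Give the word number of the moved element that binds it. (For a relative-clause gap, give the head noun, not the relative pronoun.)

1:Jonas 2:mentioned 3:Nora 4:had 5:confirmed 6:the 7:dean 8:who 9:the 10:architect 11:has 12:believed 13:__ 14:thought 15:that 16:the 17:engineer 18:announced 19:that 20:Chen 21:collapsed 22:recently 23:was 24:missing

7

The gap at 13 is the subject of "thought", inside a relative clause.
The relative pronoun is "who" (word 8); it is bound by the head noun immediately before it.
Its filler is the head noun "dean", at word 7.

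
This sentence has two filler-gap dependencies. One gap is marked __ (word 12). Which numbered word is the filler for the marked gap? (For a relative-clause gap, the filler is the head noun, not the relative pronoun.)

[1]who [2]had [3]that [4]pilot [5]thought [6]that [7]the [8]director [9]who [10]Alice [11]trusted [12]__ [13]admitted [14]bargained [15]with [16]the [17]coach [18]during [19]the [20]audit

The marked gap is inside the relative clause, the direct object of "trusted".
Its filler is the head noun "director" (via "who"), at word 8.
(The other dependency links word 1 to a gap after word 13.)

8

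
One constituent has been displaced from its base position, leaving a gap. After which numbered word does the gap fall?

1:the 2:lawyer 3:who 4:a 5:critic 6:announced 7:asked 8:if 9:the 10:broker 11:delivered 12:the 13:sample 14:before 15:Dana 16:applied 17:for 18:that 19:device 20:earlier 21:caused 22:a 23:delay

The displaced element is "the lawyer" (word 2).
It is linked across 1 clause boundary (Ø).
It functions as the subject of "asked", so the gap sits immediately after word 6 ("announced").
Base order: A critic announced that the lawyer asked if the broker delivered the sample before Dana applied for that device earlier.

6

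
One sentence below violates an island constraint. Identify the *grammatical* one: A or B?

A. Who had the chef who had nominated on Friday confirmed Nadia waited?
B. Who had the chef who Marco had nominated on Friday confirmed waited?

In A, the wh-phrase is extracted from inside a complex-NP island (relative clause) (introduced by "who"), which blocks movement.
In B, the extraction path crosses only that-complement boundaries, which are transparent.
So B is grammatical.

B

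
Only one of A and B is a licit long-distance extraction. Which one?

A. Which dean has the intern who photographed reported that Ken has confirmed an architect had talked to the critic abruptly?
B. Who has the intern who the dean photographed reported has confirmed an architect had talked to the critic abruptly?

In A, the wh-phrase is extracted from inside a complex-NP island (relative clause) (introduced by "who"), which blocks movement.
In B, the extraction path crosses only that-complement boundaries, which are transparent.
So B is grammatical.

B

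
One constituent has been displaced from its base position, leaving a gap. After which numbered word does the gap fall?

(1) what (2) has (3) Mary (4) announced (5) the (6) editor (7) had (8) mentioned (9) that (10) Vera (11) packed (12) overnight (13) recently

The displaced element is "what" (word 1).
It is linked across 2 clause boundaries (Ø → that).
It functions as the direct object of "packed", so the gap sits immediately after word 11 ("packed").
Base order: Mary has announced the editor had mentioned that Vera packed what overnight recently.

11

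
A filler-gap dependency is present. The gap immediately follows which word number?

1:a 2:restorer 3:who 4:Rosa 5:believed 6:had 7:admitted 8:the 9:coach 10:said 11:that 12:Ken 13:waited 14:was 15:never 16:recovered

The displaced element is "a restorer" (word 2).
It is linked across 1 clause boundary (Ø).
It functions as the subject of "admitted", so the gap sits immediately after word 5 ("believed").
Base order: Rosa believed that a restorer had admitted the coach said that Ken waited.

5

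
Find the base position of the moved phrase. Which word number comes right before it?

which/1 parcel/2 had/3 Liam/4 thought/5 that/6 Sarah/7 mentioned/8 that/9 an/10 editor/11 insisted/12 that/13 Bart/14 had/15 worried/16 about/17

17

The displaced element is "which parcel" (word 2).
It is linked across 3 clause boundaries (that → that → that).
It functions as the object of the preposition "about" of "worried", so the gap sits immediately after word 17 ("about").
Base order: Liam had thought that Sarah mentioned that an editor insisted that Bart had worried about which parcel.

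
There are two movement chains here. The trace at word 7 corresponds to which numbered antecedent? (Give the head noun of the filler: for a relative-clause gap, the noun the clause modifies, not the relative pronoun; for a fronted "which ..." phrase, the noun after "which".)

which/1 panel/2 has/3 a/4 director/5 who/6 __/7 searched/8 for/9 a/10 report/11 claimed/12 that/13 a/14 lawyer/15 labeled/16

5

The marked gap is inside the relative clause, the subject of "searched".
Its filler is the head noun "director" (via "who"), at word 5.
(The other dependency links word 2 to a gap after word 16.)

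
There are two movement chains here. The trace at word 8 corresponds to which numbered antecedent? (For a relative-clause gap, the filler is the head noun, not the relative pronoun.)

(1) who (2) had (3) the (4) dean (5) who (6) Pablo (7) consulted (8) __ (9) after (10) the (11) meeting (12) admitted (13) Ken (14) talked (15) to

4

The marked gap is inside the relative clause, the direct object of "consulted".
Its filler is the head noun "dean" (via "who"), at word 4.
(The other dependency links word 1 to a gap after word 15.)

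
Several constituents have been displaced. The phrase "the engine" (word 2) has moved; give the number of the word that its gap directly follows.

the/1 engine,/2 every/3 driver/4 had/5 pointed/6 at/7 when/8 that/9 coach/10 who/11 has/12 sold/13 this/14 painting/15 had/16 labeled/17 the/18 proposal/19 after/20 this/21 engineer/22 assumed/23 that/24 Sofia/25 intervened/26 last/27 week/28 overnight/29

7

The displaced element is "the engine" (word 2).
It functions as the object of the preposition "at" of "pointed", so the gap sits immediately after word 7 ("at").
Base order: Every driver had pointed at the engine when that coach who has sold this painting had labeled the proposal after this engineer assumed that Sofia intervened last week overnight.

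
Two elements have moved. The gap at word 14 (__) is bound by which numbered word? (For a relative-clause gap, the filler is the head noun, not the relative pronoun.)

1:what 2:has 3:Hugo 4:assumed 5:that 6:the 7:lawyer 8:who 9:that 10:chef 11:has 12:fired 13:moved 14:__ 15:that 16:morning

1

The marked gap is the direct object of "moved".
Its filler is the fronted wh-phrase "what", at word 1.
(The other dependency links word 7 to a gap after word 12.)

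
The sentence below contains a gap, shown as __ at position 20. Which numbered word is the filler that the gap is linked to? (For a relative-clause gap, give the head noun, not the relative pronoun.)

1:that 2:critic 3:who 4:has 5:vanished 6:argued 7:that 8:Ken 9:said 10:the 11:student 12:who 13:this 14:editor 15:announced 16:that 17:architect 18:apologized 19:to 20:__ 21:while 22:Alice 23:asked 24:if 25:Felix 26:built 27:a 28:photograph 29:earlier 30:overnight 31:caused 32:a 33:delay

The gap at 20 is the prepositional object of "apologized", inside a relative clause.
The relative pronoun is "who" (word 12); it is bound by the head noun immediately before it.
Its filler is the head noun "student", at word 11.

11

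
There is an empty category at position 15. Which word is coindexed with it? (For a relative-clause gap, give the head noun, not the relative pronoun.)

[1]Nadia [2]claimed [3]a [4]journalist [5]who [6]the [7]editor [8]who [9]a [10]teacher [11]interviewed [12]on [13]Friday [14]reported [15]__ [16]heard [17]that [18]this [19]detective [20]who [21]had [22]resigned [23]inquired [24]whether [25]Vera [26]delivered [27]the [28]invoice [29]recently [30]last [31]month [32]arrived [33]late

4

The gap at 15 is the subject of "heard", inside a relative clause.
The relative pronoun is "who" (word 5); it is bound by the head noun immediately before it.
Its filler is the head noun "journalist", at word 4.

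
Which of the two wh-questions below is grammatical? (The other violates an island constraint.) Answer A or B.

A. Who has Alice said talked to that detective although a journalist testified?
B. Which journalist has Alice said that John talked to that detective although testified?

A

In B, the wh-phrase is extracted from inside an adjunct island (introduced by "although"), which blocks movement.
In A, the extraction path crosses only that-complement boundaries, which are transparent.
So A is grammatical.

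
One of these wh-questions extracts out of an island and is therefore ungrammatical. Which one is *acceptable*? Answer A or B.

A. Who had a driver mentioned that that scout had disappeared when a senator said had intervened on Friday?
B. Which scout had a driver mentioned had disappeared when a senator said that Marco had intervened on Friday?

B

In A, the wh-phrase is extracted from inside an adjunct island (introduced by "when"), which blocks movement.
In B, the extraction path crosses only that-complement boundaries, which are transparent.
So B is grammatical.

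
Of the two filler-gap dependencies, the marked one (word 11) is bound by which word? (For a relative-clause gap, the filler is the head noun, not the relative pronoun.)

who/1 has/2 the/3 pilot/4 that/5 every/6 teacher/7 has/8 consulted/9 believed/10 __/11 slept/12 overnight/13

The marked gap is the subject of "slept".
Its filler is the fronted wh-phrase "who", at word 1.
(The other dependency links word 4 to a gap after word 9.)

1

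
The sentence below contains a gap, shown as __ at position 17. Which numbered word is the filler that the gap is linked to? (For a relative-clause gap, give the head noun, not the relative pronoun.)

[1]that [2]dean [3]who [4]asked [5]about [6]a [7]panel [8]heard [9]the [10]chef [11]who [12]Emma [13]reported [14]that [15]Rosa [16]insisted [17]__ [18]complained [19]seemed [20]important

10

The gap at 17 is the subject of "complained", inside a relative clause.
The relative pronoun is "who" (word 11); it is bound by the head noun immediately before it.
Its filler is the head noun "chef", at word 10.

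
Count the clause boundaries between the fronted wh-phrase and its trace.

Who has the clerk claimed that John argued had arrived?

"who" is extracted from the subject of "arrived".
Boundaries crossed, outermost first: [that], [Ø] — 2 in total.

2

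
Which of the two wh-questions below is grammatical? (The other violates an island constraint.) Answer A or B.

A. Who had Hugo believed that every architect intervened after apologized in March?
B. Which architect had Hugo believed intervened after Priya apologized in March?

In A, the wh-phrase is extracted from inside an adjunct island (introduced by "after"), which blocks movement.
In B, the extraction path crosses only that-complement boundaries, which are transparent.
So B is grammatical.

B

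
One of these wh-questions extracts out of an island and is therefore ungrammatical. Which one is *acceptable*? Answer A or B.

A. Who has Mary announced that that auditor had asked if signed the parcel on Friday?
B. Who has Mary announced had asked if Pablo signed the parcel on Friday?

In A, the wh-phrase is extracted from inside a wh-island (introduced by "if"), which blocks movement.
In B, the extraction path crosses only that-complement boundaries, which are transparent.
So B is grammatical.

B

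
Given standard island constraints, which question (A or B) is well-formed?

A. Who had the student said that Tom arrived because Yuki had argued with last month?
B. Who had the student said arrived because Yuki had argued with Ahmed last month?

In A, the wh-phrase is extracted from inside an adjunct island (introduced by "because"), which blocks movement.
In B, the extraction path crosses only that-complement boundaries, which are transparent.
So B is grammatical.

B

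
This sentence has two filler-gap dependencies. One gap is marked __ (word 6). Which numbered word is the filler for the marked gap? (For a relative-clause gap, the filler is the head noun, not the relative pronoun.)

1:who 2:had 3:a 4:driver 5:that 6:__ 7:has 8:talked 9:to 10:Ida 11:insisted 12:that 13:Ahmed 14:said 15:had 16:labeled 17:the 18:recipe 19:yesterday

The marked gap is inside the relative clause, the subject of "talked".
Its filler is the head noun "driver" (via "that"), at word 4.
(The other dependency links word 1 to a gap after word 14.)

4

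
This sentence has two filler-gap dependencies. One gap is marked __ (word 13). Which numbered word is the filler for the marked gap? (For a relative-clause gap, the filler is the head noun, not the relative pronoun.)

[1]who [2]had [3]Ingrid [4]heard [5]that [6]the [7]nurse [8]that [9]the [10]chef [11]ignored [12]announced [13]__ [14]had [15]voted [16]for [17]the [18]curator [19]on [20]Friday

The marked gap is the subject of "voted".
Its filler is the fronted wh-phrase "who", at word 1.
(The other dependency links word 7 to a gap after word 11.)

1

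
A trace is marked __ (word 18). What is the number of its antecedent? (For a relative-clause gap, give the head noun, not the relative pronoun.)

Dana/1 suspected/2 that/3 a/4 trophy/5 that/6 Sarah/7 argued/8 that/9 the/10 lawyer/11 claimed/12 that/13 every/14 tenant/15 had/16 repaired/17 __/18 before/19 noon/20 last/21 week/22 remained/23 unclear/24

5

The gap at 18 is the object of "repaired", inside a relative clause.
The relative pronoun is "that" (word 6); it is bound by the head noun immediately before it.
Its filler is the head noun "trophy", at word 5.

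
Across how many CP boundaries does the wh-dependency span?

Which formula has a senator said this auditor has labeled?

1

"which formula" is extracted from the object of "labeled".
Boundaries crossed, outermost first: [Ø] — 1 in total.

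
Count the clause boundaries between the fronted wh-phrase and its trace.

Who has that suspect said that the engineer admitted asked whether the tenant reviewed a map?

2

"who" is extracted from the subject of "asked".
Boundaries crossed, outermost first: [that], [Ø] — 2 in total.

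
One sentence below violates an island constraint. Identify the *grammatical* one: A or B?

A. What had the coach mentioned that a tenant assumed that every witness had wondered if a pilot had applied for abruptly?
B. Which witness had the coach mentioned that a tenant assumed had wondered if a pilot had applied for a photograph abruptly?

In A, the wh-phrase is extracted from inside a wh-island (introduced by "if"), which blocks movement.
In B, the extraction path crosses only that-complement boundaries, which are transparent.
So B is grammatical.

B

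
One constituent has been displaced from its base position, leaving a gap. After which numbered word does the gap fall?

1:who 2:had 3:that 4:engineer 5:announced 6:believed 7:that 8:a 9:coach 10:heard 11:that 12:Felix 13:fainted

5

The displaced element is "who" (word 1).
It is linked across 1 clause boundary (Ø).
It functions as the subject of "believed", so the gap sits immediately after word 5 ("announced").
Base order: That engineer had announced that who believed that a coach heard that Felix fainted.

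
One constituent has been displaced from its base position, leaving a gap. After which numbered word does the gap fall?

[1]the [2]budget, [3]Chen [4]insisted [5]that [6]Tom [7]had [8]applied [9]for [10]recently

The displaced element is "the budget" (word 2).
It is linked across 1 clause boundary (that).
It functions as the object of the preposition "for" of "applied", so the gap sits immediately after word 9 ("for").
Base order: Chen insisted that Tom had applied for the budget recently.

9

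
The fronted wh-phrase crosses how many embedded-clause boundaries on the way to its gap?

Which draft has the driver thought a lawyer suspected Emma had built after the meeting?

2

"which draft" is extracted from the object of "built".
Boundaries crossed, outermost first: [Ø], [Ø] — 2 in total.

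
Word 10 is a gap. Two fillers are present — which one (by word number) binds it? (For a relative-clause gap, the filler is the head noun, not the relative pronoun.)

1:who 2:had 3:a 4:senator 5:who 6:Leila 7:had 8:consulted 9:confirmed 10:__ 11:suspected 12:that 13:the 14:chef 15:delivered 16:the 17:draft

1

The marked gap is the subject of "suspected".
Its filler is the fronted wh-phrase "who", at word 1.
(The other dependency links word 4 to a gap after word 8.)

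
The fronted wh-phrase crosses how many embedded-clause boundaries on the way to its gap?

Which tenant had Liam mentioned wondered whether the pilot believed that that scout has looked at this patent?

1

"which tenant" is extracted from the subject of "wondered".
Boundaries crossed, outermost first: [Ø] — 1 in total.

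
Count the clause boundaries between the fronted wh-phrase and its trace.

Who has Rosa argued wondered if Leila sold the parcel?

"who" is extracted from the subject of "wondered".
Boundaries crossed, outermost first: [Ø] — 1 in total.

1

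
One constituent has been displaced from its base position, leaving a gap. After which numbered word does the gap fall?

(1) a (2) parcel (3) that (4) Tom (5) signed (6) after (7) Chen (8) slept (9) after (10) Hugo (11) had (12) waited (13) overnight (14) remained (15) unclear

The displaced element is "a parcel" (word 2).
It functions as the direct object of "signed", so the gap sits immediately after word 5 ("signed").
Base order: Tom signed a parcel after Chen slept after Hugo had waited overnight.

5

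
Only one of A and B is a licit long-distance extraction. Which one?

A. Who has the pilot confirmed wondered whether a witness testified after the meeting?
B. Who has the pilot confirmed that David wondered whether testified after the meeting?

A

In B, the wh-phrase is extracted from inside a wh-island (introduced by "whether"), which blocks movement.
In A, the extraction path crosses only that-complement boundaries, which are transparent.
So A is grammatical.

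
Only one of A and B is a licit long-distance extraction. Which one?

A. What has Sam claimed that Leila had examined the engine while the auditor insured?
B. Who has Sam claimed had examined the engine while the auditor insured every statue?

B

In A, the wh-phrase is extracted from inside an adjunct island (introduced by "while"), which blocks movement.
In B, the extraction path crosses only that-complement boundaries, which are transparent.
So B is grammatical.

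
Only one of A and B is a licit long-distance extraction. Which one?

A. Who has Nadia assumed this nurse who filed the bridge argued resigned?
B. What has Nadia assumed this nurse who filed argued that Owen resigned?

A

In B, the wh-phrase is extracted from inside a complex-NP island (relative clause) (introduced by "who"), which blocks movement.
In A, the extraction path crosses only that-complement boundaries, which are transparent.
So A is grammatical.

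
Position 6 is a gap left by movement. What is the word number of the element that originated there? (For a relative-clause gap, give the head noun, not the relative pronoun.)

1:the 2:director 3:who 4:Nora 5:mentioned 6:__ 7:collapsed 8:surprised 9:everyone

2

The gap at 6 is the subject of "collapsed", inside a relative clause.
The relative pronoun is "who" (word 3); it is bound by the head noun immediately before it.
Its filler is the head noun "director", at word 2.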